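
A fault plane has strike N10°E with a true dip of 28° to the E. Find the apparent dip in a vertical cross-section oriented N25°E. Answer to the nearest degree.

8°

The section lies 15° from the strike.
tan α = tan 28° × sin 15° = 0.5317 × 0.2588 = 0.1376
apparent dip = arctan 0.1376 = 7.84°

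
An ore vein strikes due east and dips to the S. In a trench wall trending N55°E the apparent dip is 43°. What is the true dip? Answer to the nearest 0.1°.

β = acute angle between strike due east and section N55°E = 35°.
tan(true dip) = tan 43° / sin 35° = 1.6258
δ = arctan(1.6258) = 58.40°

58.4°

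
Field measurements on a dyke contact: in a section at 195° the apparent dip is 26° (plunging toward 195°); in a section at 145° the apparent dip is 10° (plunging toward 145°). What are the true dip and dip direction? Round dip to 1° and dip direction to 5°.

Represent each trace as a vector plunging at its apparent dip toward its trend (east-north-up frame): v₁ = (-0.233, -0.868, -0.438), v₂ = (0.565, -0.807, -0.174).
The plane normal is n = v₁ × v₂ ∝ (-0.203, -0.288, 0.678).
Dip δ = arctan(|n_h|/n_z) = arctan(0.352/0.678) = 27.5°.
Dip direction = atan2(-0.203, -0.288) = 215° (azimuth of n's horizontal projection).

true dip 27°, dip direction 215°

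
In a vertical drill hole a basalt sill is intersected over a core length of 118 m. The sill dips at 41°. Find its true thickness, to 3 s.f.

89.1 m

True thickness t = h · cos(dip) = 118 × cos 41°
t = 118 × 0.7547 = 89.056 m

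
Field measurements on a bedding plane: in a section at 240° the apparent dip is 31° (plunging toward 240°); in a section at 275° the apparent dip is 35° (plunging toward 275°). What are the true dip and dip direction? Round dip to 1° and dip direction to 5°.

The two traces are lines in the plane: v₁ = (sin 240°·cos 31°, cos 240°·cos 31°, −sin 31°), v₂ = (sin 275°·cos 35°, cos 275°·cos 35°, −sin 35°).
n = v₁ × v₂ = (-0.283, 0.005, 0.403) (taken with n_z > 0).
True dip = arccos(n_z / |n|) = arccos(0.8185) = 35.1°.
Dip direction = azimuth of (n_x, n_y) = atan2(-0.283, 0.005) = 271°.

true dip 35°, dip direction 270°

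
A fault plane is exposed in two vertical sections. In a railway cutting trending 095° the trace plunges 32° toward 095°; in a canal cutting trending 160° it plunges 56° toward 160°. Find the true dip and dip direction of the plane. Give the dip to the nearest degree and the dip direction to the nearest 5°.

The two traces are lines in the plane: v₁ = (sin 95°·cos 32°, cos 95°·cos 32°, −sin 32°), v₂ = (sin 160°·cos 56°, cos 160°·cos 56°, −sin 56°).
n = v₁ × v₂ = (0.217, -0.599, 0.430) (taken with n_z > 0).
True dip = arccos(n_z / |n|) = arccos(0.5592) = 56.0°.
Dip direction = azimuth of (n_x, n_y) = atan2(0.217, -0.599) = 160°.

true dip 56°, dip direction 160°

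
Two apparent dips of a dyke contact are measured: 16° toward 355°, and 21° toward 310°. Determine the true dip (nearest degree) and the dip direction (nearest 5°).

true dip 21°, dip direction 315°

Each apparent-dip line lies in the plane. As unit vectors (x east, y north, z up), v₁ plunges 16°→355° and v₂ plunges 21°→310°.
n = v₁ × v₂ = (-0.178, 0.167, 0.635) (taken with n_z > 0).
True dip = arccos(n_z / |n|) = arccos(0.9334) = 21.0°.
The horizontal component of n points toward azimuth atan2(n_x, n_y) = 313°, the dip direction.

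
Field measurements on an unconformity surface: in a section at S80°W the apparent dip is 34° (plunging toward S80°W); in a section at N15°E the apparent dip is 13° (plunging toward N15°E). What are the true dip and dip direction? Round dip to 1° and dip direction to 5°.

Each apparent-dip line lies in the plane. As unit vectors (x east, y north, z up), v₁ plunges 34°→S80°W and v₂ plunges 13°→N15°E.
n = v₁ × v₂ = (-0.559, 0.325, 0.732) (taken with n_z > 0).
Dip δ = arctan(|n_h|/n_z) = arctan(0.646/0.732) = 41.4°.
The horizontal component of n points toward azimuth atan2(n_x, n_y) = 300°, the dip direction.

true dip 41°, dip direction 300°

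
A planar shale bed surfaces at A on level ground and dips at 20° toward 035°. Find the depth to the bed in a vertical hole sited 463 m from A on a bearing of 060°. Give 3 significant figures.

153 m

The hole lies 25° from the dip direction, so the down-dip offset is 463 × cos 25° = 419.62 m.
Depth = down-dip offset × tan(dip) = 419.62 × tan 20° = 419.62 × 0.3640
Depth = 152.73 m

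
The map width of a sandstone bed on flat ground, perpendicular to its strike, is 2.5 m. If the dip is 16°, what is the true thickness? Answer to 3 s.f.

True thickness t = w · sin(dip) = 2.5 × sin 16°
t = 2.5 × 0.2756 = 0.689 m

0.689 m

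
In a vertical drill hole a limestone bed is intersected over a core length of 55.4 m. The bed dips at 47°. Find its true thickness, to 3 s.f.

True thickness t = h · cos(dip) = 55.4 × cos 47°
t = 55.4 × 0.6820 = 37.783 m

37.8 m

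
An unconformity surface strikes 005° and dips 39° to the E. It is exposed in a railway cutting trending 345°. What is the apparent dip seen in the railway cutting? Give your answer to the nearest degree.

15°

Angle between strike (005°) and section (345°): β = 20°.
tan α = tan 39° × sin 20° = 0.8098 × 0.3420 = 0.2770
α = arctan(0.2770) = 15.48°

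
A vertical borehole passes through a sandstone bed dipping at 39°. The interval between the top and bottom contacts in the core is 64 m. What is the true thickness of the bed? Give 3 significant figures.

True thickness t = h · cos(dip) = 64 × cos 39°
t = 64 × 0.7771 = 49.737 m

49.7 m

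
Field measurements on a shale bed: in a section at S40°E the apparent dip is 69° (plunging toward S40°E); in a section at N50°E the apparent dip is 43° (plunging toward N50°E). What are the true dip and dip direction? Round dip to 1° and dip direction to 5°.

Represent each trace as a vector plunging at its apparent dip toward its trend (east-north-up frame): v₁ = (0.230, -0.275, -0.934), v₂ = (0.560, 0.470, -0.682).
n = v₁ × v₂ = (0.626, -0.366, 0.262) (taken with n_z > 0).
True dip = arccos(n_z / |n|) = arccos(0.3399) = 70.1°.
Dip direction = azimuth of (n_x, n_y) = atan2(0.626, -0.366) = 120°.

true dip 70°, dip direction 120°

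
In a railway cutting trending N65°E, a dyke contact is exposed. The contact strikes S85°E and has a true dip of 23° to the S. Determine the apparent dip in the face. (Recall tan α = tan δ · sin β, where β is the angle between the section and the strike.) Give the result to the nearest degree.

12°

Angle between strike (S85°E) and section (N65°E): β = 30°.
tan α = tan 23° × sin 30° = 0.4245 × 0.5000 = 0.2122
α = arctan(0.2122) = 11.98°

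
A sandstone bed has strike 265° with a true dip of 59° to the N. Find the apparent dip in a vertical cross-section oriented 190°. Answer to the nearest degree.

The section lies 75° from the strike.
tan α = tan 59° × sin 75° = 1.6643 × 0.9659 = 1.6076
α = arctan(1.6076) = 58.12°

58°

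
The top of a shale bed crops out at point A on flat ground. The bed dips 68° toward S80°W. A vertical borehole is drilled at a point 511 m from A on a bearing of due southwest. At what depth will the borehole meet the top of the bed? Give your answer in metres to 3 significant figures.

The hole lies 35° from the dip direction, so the down-dip offset is 511 × cos 35° = 418.59 m.
Depth = down-dip offset × tan(dip) = 418.59 × tan 68° = 418.59 × 2.4751
Depth = 1036.04 m

1040 m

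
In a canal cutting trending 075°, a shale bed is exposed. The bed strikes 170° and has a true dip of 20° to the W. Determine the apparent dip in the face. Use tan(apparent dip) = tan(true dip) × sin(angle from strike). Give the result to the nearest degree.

20°

The strike is 170° and the section trends 075°; the acute angle between them is β = 85°.
tan(apparent dip) = tan 20° · sin 85° = 0.3626
α = arctan(0.3626) = 19.93°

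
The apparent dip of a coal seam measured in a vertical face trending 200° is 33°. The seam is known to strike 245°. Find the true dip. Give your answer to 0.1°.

42.6°

The section is 45° from the strike.
tan(true dip) = tan 33° / sin 45° = 0.9184
true dip = arctan 0.9184 = 42.56°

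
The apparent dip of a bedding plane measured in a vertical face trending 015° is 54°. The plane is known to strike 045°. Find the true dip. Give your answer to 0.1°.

β = acute angle between strike 045° and section 015° = 30°.
tan δ = tan α / sin β = tan 54° / sin 30° = 1.3764 / 0.5000 = 2.7528
true dip = arctan 2.7528 = 70.04°

70.0°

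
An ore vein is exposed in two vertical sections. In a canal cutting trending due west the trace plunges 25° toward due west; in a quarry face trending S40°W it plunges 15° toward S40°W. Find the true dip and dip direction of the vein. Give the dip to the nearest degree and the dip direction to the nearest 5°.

true dip 25°, dip direction 275°

The two traces are lines in the plane: v₁ = (sin 270°·cos 25°, cos 270°·cos 25°, −sin 25°), v₂ = (sin 220°·cos 15°, cos 220°·cos 15°, −sin 15°).
Cross product v₁ × v₂ gives the pole to the plane: n ∝ (-0.313, 0.028, 0.671).
Dip δ = arctan(|n_h|/n_z) = arctan(0.314/0.671) = 25.1°.
Dip direction = azimuth of (n_x, n_y) = atan2(-0.313, 0.028) = 275°.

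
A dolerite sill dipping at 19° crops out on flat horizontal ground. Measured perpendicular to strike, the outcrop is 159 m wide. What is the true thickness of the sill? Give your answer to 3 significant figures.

True thickness t = w · sin(dip) = 159 × sin 19°
t = 159 × 0.3256 = 51.765 m

51.8 m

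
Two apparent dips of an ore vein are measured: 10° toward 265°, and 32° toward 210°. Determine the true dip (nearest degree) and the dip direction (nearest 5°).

The two traces are lines in the plane: v₁ = (sin 265°·cos 10°, cos 265°·cos 10°, −sin 10°), v₂ = (sin 210°·cos 32°, cos 210°·cos 32°, −sin 32°).
n = v₁ × v₂ = (-0.082, -0.446, 0.684) (taken with n_z > 0).
tan δ = √(n_x²+n_y²)/n_z = 0.454/0.684, so δ = 33.6°.
Dip direction = atan2(-0.082, -0.446) = 190° (azimuth of n's horizontal projection).

true dip 34°, dip direction 190°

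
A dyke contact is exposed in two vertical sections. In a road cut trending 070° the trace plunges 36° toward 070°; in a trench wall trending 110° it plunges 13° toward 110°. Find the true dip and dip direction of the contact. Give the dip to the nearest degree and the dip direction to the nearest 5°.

true dip 42°, dip direction 035°

Represent each trace as a vector plunging at its apparent dip toward its trend (east-north-up frame): v₁ = (0.760, 0.277, -0.588), v₂ = (0.916, -0.333, -0.225).
n = v₁ × v₂ = (0.258, 0.367, 0.507) (taken with n_z > 0).
True dip = arccos(n_z / |n|) = arccos(0.7486) = 41.5°.
Dip direction = azimuth of (n_x, n_y) = atan2(0.258, 0.367) = 35°.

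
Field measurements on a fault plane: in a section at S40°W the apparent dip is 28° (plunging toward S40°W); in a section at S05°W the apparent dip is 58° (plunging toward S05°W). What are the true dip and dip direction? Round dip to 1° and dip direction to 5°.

true dip 65°, dip direction 145°

The two traces are lines in the plane: v₁ = (sin 220°·cos 28°, cos 220°·cos 28°, −sin 28°), v₂ = (sin 185°·cos 58°, cos 185°·cos 58°, −sin 58°).
n = v₁ × v₂ = (0.326, -0.460, 0.268) (taken with n_z > 0).
Dip δ = arctan(|n_h|/n_z) = arctan(0.563/0.268) = 64.5°.
Dip direction = atan2(0.326, -0.460) = 145° (azimuth of n's horizontal projection).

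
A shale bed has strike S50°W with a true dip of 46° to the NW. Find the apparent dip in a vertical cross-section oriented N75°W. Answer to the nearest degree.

40°

The strike is S50°W and the section trends N75°W; the acute angle between them is β = 55°.
tan(apparent dip) = tan 46° · sin 55° = 0.8483
α = arctan(0.8483) = 40.31°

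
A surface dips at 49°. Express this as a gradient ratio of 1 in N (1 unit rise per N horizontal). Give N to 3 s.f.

1 in 0.869

1 : N means tan θ = 1/N, so N = 1/tan 49° = 1/1.1504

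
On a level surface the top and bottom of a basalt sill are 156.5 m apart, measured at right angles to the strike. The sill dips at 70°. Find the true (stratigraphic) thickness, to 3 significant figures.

147 m

True thickness t = w · sin(dip) = 156.5 × sin 70°
t = 156.5 × 0.9397 = 147.062 m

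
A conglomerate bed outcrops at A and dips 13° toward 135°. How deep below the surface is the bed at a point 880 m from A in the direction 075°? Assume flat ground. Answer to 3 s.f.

The hole lies 60° from the dip direction, so the down-dip offset is 880 × cos 60° = 440.00 m.
Depth = down-dip offset × tan(dip) = 440.00 × tan 13° = 440.00 × 0.2309
Depth = 101.58 m

102 m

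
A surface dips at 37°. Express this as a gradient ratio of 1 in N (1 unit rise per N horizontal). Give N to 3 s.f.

1 : N means tan θ = 1/N, so N = 1/tan 37° = 1/0.7536

1 in 1.33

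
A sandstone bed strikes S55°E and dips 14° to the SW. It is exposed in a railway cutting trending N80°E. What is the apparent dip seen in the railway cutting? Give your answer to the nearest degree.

10°

The strike is S55°E and the section trends N80°E; the acute angle between them is β = 45°.
tan α = tan 14° × sin 45° = 0.2493 × 0.7071 = 0.1763
apparent dip = arctan 0.1763 = 10.00°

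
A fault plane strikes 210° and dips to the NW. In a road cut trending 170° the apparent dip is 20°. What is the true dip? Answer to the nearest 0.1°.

29.5°

The section is 40° from the strike.
tan(true dip) = tan 20° / sin 40° = 0.5662
δ = arctan(0.5662) = 29.52°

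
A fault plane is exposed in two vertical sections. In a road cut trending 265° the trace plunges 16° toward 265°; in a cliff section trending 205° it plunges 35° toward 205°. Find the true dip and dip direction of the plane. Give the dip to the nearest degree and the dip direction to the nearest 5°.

true dip 35°, dip direction 200°

The two traces are lines in the plane: v₁ = (sin 265°·cos 16°, cos 265°·cos 16°, −sin 16°), v₂ = (sin 205°·cos 35°, cos 205°·cos 35°, −sin 35°).
Cross product v₁ × v₂ gives the pole to the plane: n ∝ (-0.157, -0.454, 0.682).
tan δ = √(n_x²+n_y²)/n_z = 0.480/0.682, so δ = 35.1°.
Dip direction = azimuth of (n_x, n_y) = atan2(-0.157, -0.454) = 199°.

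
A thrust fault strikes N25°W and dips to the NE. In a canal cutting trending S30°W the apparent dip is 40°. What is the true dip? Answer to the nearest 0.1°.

β = acute angle between strike N25°W and section S30°W = 55°.
tan(true dip) = tan 40° / sin 55° = 1.0244
true dip = arctan 1.0244 = 45.69°

45.7°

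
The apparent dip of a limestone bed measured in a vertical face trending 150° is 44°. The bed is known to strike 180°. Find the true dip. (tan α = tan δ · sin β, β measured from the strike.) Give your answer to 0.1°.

β = acute angle between strike 180° and section 150° = 30°.
tan δ = tan α / sin β = tan 44° / sin 30° = 0.9657 / 0.5000 = 1.9314
true dip = arctan 1.9314 = 62.63°

62.6°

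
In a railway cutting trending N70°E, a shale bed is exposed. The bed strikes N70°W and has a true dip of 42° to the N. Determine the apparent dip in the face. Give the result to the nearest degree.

Angle between strike (N70°W) and section (N70°E): β = 40°.
tan α = tan 42° × sin 40° = 0.9004 × 0.6428 = 0.5788
apparent dip = arctan 0.5788 = 30.06°

30°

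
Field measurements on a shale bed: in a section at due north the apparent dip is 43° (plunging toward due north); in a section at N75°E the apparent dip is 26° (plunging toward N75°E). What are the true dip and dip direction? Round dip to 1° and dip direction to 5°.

true dip 44°, dip direction 015°

Each apparent-dip line lies in the plane. As unit vectors (x east, y north, z up), v₁ plunges 43°→due north and v₂ plunges 26°→N75°E.
The plane normal is n = v₁ × v₂ ∝ (0.162, 0.592, 0.635).
Dip δ = arctan(|n_h|/n_z) = arctan(0.614/0.635) = 44.0°.
Dip direction = azimuth of (n_x, n_y) = atan2(0.162, 0.592) = 15°.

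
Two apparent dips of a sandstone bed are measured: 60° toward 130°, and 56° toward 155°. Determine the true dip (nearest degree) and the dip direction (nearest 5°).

true dip 60°, dip direction 125°

The two traces are lines in the plane: v₁ = (sin 130°·cos 60°, cos 130°·cos 60°, −sin 60°), v₂ = (sin 155°·cos 56°, cos 155°·cos 56°, −sin 56°).
Cross product v₁ × v₂ gives the pole to the plane: n ∝ (0.172, -0.113, 0.118).
tan δ = √(n_x²+n_y²)/n_z = 0.206/0.118, so δ = 60.2°.
Dip direction = azimuth of (n_x, n_y) = atan2(0.172, -0.113) = 123°.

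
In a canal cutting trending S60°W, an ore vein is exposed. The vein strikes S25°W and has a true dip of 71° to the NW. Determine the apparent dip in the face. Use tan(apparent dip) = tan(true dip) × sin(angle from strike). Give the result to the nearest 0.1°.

Angle between strike (S25°W) and section (S60°W): β = 35°.
tan(apparent dip) = tan 71° · sin 35° = 1.6658
apparent dip = arctan 1.6658 = 59.02°

59.0°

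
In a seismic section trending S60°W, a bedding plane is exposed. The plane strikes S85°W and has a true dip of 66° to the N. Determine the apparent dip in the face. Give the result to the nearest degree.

44°

The section lies 25° from the strike.
tan(apparent dip) = tan 66° · sin 25° = 0.9492
α = arctan(0.9492) = 43.51°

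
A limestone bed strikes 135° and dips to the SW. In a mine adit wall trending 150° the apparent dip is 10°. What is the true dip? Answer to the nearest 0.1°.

34.3°

β = acute angle between strike 135° and section 150° = 15°.
tan δ = tan α / sin β = tan 10° / sin 15° = 0.1763 / 0.2588 = 0.6813
δ = arctan(0.6813) = 34.27°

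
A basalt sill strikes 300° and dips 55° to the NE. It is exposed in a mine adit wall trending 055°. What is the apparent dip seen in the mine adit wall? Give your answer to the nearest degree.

Angle between strike (300°) and section (055°): β = 65°.
tan α = tan 55° × sin 65° = 1.4281 × 0.9063 = 1.2943
α = arctan(1.2943) = 52.31°

52°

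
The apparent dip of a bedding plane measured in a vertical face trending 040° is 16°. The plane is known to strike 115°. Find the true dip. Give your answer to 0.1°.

β = acute angle between strike 115° and section 040° = 75°.
tan(true dip) = tan 16° / sin 75° = 0.2969
δ = arctan(0.2969) = 16.53°

16.5°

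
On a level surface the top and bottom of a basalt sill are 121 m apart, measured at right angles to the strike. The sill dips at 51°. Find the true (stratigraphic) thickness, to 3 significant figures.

94.0 m

True thickness t = w · sin(dip) = 121 × sin 51°
t = 121 × 0.7771 = 94.035 m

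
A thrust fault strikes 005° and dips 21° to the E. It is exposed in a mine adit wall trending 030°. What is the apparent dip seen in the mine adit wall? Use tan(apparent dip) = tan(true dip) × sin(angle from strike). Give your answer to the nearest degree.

9°

Angle between strike (005°) and section (030°): β = 25°.
tan(apparent dip) = tan 21° · sin 25° = 0.1622
apparent dip = arctan 0.1622 = 9.21°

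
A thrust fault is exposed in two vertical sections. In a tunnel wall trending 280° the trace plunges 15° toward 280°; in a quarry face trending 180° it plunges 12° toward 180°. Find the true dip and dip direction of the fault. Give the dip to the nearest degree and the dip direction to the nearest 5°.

true dip 21°, dip direction 235°

Represent each trace as a vector plunging at its apparent dip toward its trend (east-north-up frame): v₁ = (-0.951, 0.168, -0.259), v₂ = (0.000, -0.978, -0.208).
The plane normal is n = v₁ × v₂ ∝ (-0.288, -0.198, 0.930).
True dip = arccos(n_z / |n|) = arccos(0.9362) = 20.6°.
Dip direction = atan2(-0.288, -0.198) = 236° (azimuth of n's horizontal projection).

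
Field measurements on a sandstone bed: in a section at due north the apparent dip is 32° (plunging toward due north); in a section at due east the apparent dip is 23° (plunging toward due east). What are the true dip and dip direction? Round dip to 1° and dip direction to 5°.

true dip 37°, dip direction 035°

Each apparent-dip line lies in the plane. As unit vectors (x east, y north, z up), v₁ plunges 32°→due north and v₂ plunges 23°→due east.
n = v₁ × v₂ = (0.331, 0.488, 0.781) (taken with n_z > 0).
Dip δ = arctan(|n_h|/n_z) = arctan(0.590/0.781) = 37.1°.
Dip direction = atan2(0.331, 0.488) = 34° (azimuth of n's horizontal projection).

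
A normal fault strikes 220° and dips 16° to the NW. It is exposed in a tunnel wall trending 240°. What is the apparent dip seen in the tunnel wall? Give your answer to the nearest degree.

6°

The section lies 20° from the strike.
tan α = tan 16° × sin 20° = 0.2867 × 0.3420 = 0.0981
α = arctan(0.0981) = 5.60°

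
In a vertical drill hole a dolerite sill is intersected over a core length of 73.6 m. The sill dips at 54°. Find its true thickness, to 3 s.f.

43.3 m

True thickness t = h · cos(dip) = 73.6 × cos 54°
t = 73.6 × 0.5878 = 43.261 m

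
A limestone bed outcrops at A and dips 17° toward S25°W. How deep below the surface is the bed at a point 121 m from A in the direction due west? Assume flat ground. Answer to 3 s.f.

15.6 m

The hole lies 65° from the dip direction, so the down-dip offset is 121 × cos 65° = 51.14 m.
Depth = down-dip offset × tan(dip) = 51.14 × tan 17° = 51.14 × 0.3057
Depth = 15.63 m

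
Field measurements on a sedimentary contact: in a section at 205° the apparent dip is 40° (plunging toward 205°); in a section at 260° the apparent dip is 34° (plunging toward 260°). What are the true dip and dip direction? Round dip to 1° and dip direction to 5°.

Each apparent-dip line lies in the plane. As unit vectors (x east, y north, z up), v₁ plunges 40°→205° and v₂ plunges 34°→260°.
The plane normal is n = v₁ × v₂ ∝ (-0.296, -0.344, 0.520).
True dip = arccos(n_z / |n|) = arccos(0.7538) = 41.1°.
Dip direction = atan2(-0.296, -0.344) = 221° (azimuth of n's horizontal projection).

true dip 41°, dip direction 220°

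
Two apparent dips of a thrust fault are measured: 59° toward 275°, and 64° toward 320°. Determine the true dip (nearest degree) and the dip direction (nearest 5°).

true dip 64°, dip direction 310°

Each apparent-dip line lies in the plane. As unit vectors (x east, y north, z up), v₁ plunges 59°→275° and v₂ plunges 64°→320°.
n = v₁ × v₂ = (-0.248, 0.220, 0.160) (taken with n_z > 0).
Dip δ = arctan(|n_h|/n_z) = arctan(0.331/0.160) = 64.2°.
Dip direction = atan2(-0.248, 0.220) = 312° (azimuth of n's horizontal projection).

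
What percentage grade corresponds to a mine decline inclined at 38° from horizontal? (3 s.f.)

78.1%

grade % = 100 × tan 38° = 100 × 0.7813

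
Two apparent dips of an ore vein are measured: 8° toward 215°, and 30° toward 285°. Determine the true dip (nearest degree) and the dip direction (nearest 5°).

true dip 30°, dip direction 290°

Each apparent-dip line lies in the plane. As unit vectors (x east, y north, z up), v₁ plunges 8°→215° and v₂ plunges 30°→285°.
Cross product v₁ × v₂ gives the pole to the plane: n ∝ (-0.437, 0.168, 0.806).
Dip δ = arctan(|n_h|/n_z) = arctan(0.468/0.806) = 30.1°.
Dip direction = azimuth of (n_x, n_y) = atan2(-0.437, 0.168) = 291°.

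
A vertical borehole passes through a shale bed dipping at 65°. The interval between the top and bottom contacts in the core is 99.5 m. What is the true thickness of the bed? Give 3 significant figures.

42.1 m

True thickness t = h · cos(dip) = 99.5 × cos 65°
t = 99.5 × 0.4226 = 42.051 m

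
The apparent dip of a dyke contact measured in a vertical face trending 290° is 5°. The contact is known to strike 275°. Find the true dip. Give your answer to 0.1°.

18.7°

The section is 15° from the strike.
tan(true dip) = tan 5° / sin 15° = 0.3380
δ = arctan(0.3380) = 18.68°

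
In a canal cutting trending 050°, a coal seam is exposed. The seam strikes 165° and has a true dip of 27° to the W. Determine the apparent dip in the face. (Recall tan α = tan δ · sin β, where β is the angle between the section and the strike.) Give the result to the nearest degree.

25°

The strike is 165° and the section trends 050°; the acute angle between them is β = 65°.
tan(apparent dip) = tan 27° · sin 65° = 0.4618
apparent dip = arctan 0.4618 = 24.79°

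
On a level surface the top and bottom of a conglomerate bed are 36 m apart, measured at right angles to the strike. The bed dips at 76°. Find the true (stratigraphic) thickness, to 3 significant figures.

34.9 m

True thickness t = w · sin(dip) = 36 × sin 76°
t = 36 × 0.9703 = 34.931 m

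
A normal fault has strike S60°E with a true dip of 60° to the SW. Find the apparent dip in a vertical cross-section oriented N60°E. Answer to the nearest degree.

The strike is S60°E and the section trends N60°E; the acute angle between them is β = 60°.
tan(apparent dip) = tan 60° · sin 60° = 1.5000
α = arctan(1.5000) = 56.31°

56°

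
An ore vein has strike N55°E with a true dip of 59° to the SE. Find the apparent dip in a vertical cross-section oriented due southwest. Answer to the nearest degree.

The strike is N55°E and the section trends due southwest; the acute angle between them is β = 10°.
tan(apparent dip) = tan 59° · sin 10° = 0.2890
apparent dip = arctan 0.2890 = 16.12°

16°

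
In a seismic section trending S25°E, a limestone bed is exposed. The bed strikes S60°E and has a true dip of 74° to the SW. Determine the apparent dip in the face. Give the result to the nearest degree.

Angle between strike (S60°E) and section (S25°E): β = 35°.
tan α = tan 74° × sin 35° = 3.4874 × 0.5736 = 2.0003
α = arctan(2.0003) = 63.44°

63°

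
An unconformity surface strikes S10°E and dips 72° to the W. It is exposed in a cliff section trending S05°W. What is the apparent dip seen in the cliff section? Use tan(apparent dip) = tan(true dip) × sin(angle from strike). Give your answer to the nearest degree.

39°

Angle between strike (S10°E) and section (S05°W): β = 15°.
tan α = tan 72° × sin 15° = 3.0777 × 0.2588 = 0.7966
apparent dip = arctan 0.7966 = 38.54°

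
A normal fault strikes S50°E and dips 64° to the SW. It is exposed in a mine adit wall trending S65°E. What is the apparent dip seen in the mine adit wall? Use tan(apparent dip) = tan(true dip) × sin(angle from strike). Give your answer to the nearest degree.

28°

Angle between strike (S50°E) and section (S65°E): β = 15°.
tan(apparent dip) = tan 64° · sin 15° = 0.5307
α = arctan(0.5307) = 27.95°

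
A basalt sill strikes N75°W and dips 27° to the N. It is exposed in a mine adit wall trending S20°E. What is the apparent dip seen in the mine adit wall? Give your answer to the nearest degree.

Angle between strike (N75°W) and section (S20°E): β = 55°.
tan(apparent dip) = tan 27° · sin 55° = 0.4174
apparent dip = arctan 0.4174 = 22.65°

23°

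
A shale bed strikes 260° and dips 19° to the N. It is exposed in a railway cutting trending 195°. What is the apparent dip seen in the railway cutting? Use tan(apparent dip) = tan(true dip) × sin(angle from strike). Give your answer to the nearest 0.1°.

17.3°

Angle between strike (260°) and section (195°): β = 65°.
tan(apparent dip) = tan 19° · sin 65° = 0.3121
α = arctan(0.3121) = 17.33°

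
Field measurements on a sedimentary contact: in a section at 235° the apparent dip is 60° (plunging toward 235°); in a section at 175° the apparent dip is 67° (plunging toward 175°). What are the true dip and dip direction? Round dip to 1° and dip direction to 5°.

Represent each trace as a vector plunging at its apparent dip toward its trend (east-north-up frame): v₁ = (-0.410, -0.287, -0.866), v₂ = (0.034, -0.389, -0.921).
n = v₁ × v₂ = (-0.073, -0.407, 0.169) (taken with n_z > 0).
Dip δ = arctan(|n_h|/n_z) = arctan(0.413/0.169) = 67.7°.
Dip direction = azimuth of (n_x, n_y) = atan2(-0.073, -0.407) = 190°.

true dip 68°, dip direction 190°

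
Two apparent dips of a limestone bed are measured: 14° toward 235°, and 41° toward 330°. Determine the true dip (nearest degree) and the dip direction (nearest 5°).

true dip 43°, dip direction 310°

The two traces are lines in the plane: v₁ = (sin 235°·cos 14°, cos 235°·cos 14°, −sin 14°), v₂ = (sin 330°·cos 41°, cos 330°·cos 41°, −sin 41°).
Cross product v₁ × v₂ gives the pole to the plane: n ∝ (-0.523, 0.430, 0.730).
Dip δ = arctan(|n_h|/n_z) = arctan(0.677/0.730) = 42.9°.
Dip direction = atan2(-0.523, 0.430) = 309° (azimuth of n's horizontal projection).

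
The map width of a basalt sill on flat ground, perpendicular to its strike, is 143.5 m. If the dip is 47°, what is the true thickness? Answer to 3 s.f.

True thickness t = w · sin(dip) = 143.5 × sin 47°
t = 143.5 × 0.7314 = 104.949 m

105 m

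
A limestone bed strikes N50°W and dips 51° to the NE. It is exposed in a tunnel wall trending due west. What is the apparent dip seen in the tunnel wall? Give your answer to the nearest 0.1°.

The section lies 40° from the strike.
tan(apparent dip) = tan 51° · sin 40° = 0.7938
α = arctan(0.7938) = 38.44°

38.4°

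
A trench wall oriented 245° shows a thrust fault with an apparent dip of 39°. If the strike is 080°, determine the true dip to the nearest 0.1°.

72.3°

The section is 15° from the strike.
tan(true dip) = tan 39° / sin 15° = 3.1288
δ = arctan(3.1288) = 72.28°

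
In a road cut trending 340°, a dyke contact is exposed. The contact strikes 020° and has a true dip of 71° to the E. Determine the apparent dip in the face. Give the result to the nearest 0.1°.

The strike is 020° and the section trends 340°; the acute angle between them is β = 40°.
tan(apparent dip) = tan 71° · sin 40° = 1.8668
α = arctan(1.8668) = 61.82°

61.8°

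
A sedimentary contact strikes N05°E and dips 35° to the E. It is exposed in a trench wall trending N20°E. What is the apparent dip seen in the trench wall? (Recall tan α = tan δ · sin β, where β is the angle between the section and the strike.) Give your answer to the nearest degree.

Angle between strike (N05°E) and section (N20°E): β = 15°.
tan α = tan 35° × sin 15° = 0.7002 × 0.2588 = 0.1812
α = arctan(0.1812) = 10.27°

10°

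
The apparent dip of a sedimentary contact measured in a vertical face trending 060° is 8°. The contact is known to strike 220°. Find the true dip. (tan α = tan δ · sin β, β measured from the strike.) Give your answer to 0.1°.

β = acute angle between strike 220° and section 060° = 20°.
tan(true dip) = tan 8° / sin 20° = 0.4109
true dip = arctan 0.4109 = 22.34°

22.3°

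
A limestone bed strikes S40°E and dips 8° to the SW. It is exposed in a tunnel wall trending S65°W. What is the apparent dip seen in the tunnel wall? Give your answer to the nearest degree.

8°

The strike is S40°E and the section trends S65°W; the acute angle between them is β = 75°.
tan α = tan 8° × sin 75° = 0.1405 × 0.9659 = 0.1358
α = arctan(0.1358) = 7.73°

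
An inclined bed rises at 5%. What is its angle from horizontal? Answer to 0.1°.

2.9°

tan θ = 5/100 = 0.0500
θ = arctan(0.0500) = 2.86°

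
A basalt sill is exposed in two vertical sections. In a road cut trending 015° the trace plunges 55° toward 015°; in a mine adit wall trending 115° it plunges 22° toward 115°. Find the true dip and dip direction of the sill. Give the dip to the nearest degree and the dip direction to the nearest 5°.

Represent each trace as a vector plunging at its apparent dip toward its trend (east-north-up frame): v₁ = (0.148, 0.554, -0.819), v₂ = (0.840, -0.392, -0.375).
n = v₁ × v₂ = (0.529, 0.633, 0.524) (taken with n_z > 0).
tan δ = √(n_x²+n_y²)/n_z = 0.824/0.524, so δ = 57.6°.
The horizontal component of n points toward azimuth atan2(n_x, n_y) = 40°, the dip direction.

true dip 58°, dip direction 040°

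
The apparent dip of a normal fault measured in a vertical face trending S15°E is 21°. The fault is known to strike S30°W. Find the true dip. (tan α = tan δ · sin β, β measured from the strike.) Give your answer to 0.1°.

28.5°

The section is 45° from the strike.
tan(true dip) = tan 21° / sin 45° = 0.5429
δ = arctan(0.5429) = 28.50°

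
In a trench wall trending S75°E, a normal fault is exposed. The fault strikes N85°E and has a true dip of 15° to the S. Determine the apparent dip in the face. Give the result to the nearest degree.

5°

Angle between strike (N85°E) and section (S75°E): β = 20°.
tan(apparent dip) = tan 15° · sin 20° = 0.0916
α = arctan(0.0916) = 5.24°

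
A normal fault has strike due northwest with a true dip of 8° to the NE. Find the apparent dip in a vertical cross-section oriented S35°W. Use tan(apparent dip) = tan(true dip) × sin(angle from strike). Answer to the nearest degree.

8°

Angle between strike (due northwest) and section (S35°W): β = 80°.
tan α = tan 8° × sin 80° = 0.1405 × 0.9848 = 0.1384
apparent dip = arctan 0.1384 = 7.88°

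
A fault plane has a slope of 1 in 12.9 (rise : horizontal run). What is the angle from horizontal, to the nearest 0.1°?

4.4°

tan θ = 1/12.9 = 0.0775
θ = arctan(0.0775) = 4.43°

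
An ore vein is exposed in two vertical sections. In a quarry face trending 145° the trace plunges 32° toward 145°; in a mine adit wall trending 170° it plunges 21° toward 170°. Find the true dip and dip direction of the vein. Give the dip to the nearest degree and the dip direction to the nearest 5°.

true dip 37°, dip direction 110°

Represent each trace as a vector plunging at its apparent dip toward its trend (east-north-up frame): v₁ = (0.486, -0.695, -0.530), v₂ = (0.162, -0.919, -0.358).
Cross product v₁ × v₂ gives the pole to the plane: n ∝ (0.238, -0.088, 0.335).
tan δ = √(n_x²+n_y²)/n_z = 0.254/0.335, so δ = 37.2°.
Dip direction = atan2(0.238, -0.088) = 110° (azimuth of n's horizontal projection).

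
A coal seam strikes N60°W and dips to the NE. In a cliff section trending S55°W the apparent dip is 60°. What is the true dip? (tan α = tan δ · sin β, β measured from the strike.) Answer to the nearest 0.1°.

62.4°

β = acute angle between strike N60°W and section S55°W = 65°.
tan δ = tan α / sin β = tan 60° / sin 65° = 1.7321 / 0.9063 = 1.9111
true dip = arctan 1.9111 = 62.38°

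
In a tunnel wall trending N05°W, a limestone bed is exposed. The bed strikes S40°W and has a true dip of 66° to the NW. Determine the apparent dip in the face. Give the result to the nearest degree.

58°

The section lies 45° from the strike.
tan α = tan 66° × sin 45° = 2.2460 × 0.7071 = 1.5882
apparent dip = arctan 1.5882 = 57.80°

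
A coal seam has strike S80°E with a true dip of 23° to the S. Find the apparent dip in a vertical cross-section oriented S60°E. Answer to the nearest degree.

Angle between strike (S80°E) and section (S60°E): β = 20°.
tan(apparent dip) = tan 23° · sin 20° = 0.1452
α = arctan(0.1452) = 8.26°

8°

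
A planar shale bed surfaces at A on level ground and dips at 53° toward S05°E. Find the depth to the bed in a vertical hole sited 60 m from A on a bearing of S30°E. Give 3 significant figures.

72.2 m

The hole lies 25° from the dip direction, so the down-dip offset is 60 × cos 25° = 54.38 m.
Depth = down-dip offset × tan(dip) = 54.38 × tan 53° = 54.38 × 1.3270
Depth = 72.16 m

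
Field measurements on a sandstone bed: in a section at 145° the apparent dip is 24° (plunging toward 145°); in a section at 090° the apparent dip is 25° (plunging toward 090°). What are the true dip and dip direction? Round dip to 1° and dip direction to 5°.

true dip 27°, dip direction 115°

The two traces are lines in the plane: v₁ = (sin 145°·cos 24°, cos 145°·cos 24°, −sin 24°), v₂ = (sin 90°·cos 25°, cos 90°·cos 25°, −sin 25°).
n = v₁ × v₂ = (0.316, -0.147, 0.678) (taken with n_z > 0).
Dip δ = arctan(|n_h|/n_z) = arctan(0.349/0.678) = 27.2°.
Dip direction = atan2(0.316, -0.147) = 115° (azimuth of n's horizontal projection).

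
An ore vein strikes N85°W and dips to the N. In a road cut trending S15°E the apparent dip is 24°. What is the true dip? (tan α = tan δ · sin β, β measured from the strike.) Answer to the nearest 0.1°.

β = acute angle between strike N85°W and section S15°E = 70°.
tan(true dip) = tan 24° / sin 70° = 0.4738
δ = arctan(0.4738) = 25.35°

25.4°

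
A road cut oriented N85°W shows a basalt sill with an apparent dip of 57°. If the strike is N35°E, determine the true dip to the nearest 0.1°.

60.6°

The section is 60° from the strike.
tan δ = tan α / sin β = tan 57° / sin 60° = 1.5399 / 0.8660 = 1.7781
true dip = arctan 1.7781 = 60.65°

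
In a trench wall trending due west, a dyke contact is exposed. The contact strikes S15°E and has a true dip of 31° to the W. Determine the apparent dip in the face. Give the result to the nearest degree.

Angle between strike (S15°E) and section (due west): β = 75°.
tan(apparent dip) = tan 31° · sin 75° = 0.5804
α = arctan(0.5804) = 30.13°

30°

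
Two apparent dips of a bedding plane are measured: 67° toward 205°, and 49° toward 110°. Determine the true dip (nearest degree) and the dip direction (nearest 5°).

true dip 70°, dip direction 175°

Each apparent-dip line lies in the plane. As unit vectors (x east, y north, z up), v₁ plunges 67°→205° and v₂ plunges 49°→110°.
n = v₁ × v₂ = (0.061, -0.692, 0.255) (taken with n_z > 0).
True dip = arccos(n_z / |n|) = arccos(0.3450) = 69.8°.
Dip direction = atan2(0.061, -0.692) = 175° (azimuth of n's horizontal projection).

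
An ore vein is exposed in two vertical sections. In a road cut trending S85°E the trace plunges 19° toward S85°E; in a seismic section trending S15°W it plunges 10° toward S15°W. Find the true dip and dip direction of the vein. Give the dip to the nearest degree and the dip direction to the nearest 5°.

true dip 23°, dip direction 130°

Represent each trace as a vector plunging at its apparent dip toward its trend (east-north-up frame): v₁ = (0.942, -0.082, -0.326), v₂ = (-0.255, -0.951, -0.174).
Cross product v₁ × v₂ gives the pole to the plane: n ∝ (0.295, -0.247, 0.917).
tan δ = √(n_x²+n_y²)/n_z = 0.385/0.917, so δ = 22.8°.
Dip direction = azimuth of (n_x, n_y) = atan2(0.295, -0.247) = 130°.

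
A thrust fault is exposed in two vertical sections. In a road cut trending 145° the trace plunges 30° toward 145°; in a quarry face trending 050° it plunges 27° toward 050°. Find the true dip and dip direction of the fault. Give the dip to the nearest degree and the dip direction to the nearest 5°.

The two traces are lines in the plane: v₁ = (sin 145°·cos 30°, cos 145°·cos 30°, −sin 30°), v₂ = (sin 50°·cos 27°, cos 50°·cos 27°, −sin 27°).
The plane normal is n = v₁ × v₂ ∝ (0.608, -0.116, 0.769).
True dip = arccos(n_z / |n|) = arccos(0.7787) = 38.9°.
Dip direction = azimuth of (n_x, n_y) = atan2(0.608, -0.116) = 101°.

true dip 39°, dip direction 100°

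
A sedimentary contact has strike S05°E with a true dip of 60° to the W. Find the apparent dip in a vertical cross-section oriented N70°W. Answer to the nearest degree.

Angle between strike (S05°E) and section (N70°W): β = 65°.
tan α = tan 60° × sin 65° = 1.7321 × 0.9063 = 1.5698
α = arctan(1.5698) = 57.50°

58°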